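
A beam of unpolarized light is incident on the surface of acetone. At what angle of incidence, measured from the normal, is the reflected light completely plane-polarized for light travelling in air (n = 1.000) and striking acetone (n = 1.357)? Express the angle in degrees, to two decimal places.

θ_B ≈ 53.61°

Brewster's condition: tan θ_B = n₂/n₁ = 1.357/1.000 = 1.3570.
θ_B = arctan(1.3570) = 53.61°.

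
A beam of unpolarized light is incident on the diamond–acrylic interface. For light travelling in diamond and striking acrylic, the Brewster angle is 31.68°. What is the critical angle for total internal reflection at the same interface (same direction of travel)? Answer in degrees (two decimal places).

θ_c ≈ 38.11°

n₂/n₁ = tan 31.68° = 0.6171; the critical angle satisfies sin θ_c = n₂/n₁.
θ_c = arcsin(0.6171) = 38.11°.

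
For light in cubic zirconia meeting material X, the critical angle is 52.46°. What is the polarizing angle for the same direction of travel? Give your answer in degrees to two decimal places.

n₂/n₁ = sin θ_c = sin 52.46° = 0.7929.
tan θ_B equals the same ratio, so θ_B = arctan(0.7929) = 38.41°.

θ_B ≈ 38.41°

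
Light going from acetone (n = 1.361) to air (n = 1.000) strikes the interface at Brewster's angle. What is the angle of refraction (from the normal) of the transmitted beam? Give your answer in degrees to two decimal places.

θ_t ≈ 53.69°

tan θ_B = n₂/n₁ = 1.000/1.361 = 0.7348, so θ_B = 36.31°.
Since θ_B + θ_t = 90° at Brewster incidence, θ_t = 90° − 36.31° = 53.69°.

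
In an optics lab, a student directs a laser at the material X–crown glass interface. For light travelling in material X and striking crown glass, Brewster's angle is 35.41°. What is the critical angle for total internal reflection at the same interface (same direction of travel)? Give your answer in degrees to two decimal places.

θ_c ≈ 45.31°

From Brewster, n₂/n₁ = tan θ_B = tan 35.41° = 0.7109.
Then sin θ_c = n₂/n₁ = 0.7109, so θ_c = arcsin 0.7109 = 45.31°.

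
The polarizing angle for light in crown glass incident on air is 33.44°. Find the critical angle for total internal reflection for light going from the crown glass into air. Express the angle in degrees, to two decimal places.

tan θ_B = n₂/n₁ = tan 33.44° = 0.6604.
Total internal reflection: sin θ_c = n₂/n₁ = 0.6604.
θ_c = arcsin(0.6604) = 41.33°.

θ_c ≈ 41.33°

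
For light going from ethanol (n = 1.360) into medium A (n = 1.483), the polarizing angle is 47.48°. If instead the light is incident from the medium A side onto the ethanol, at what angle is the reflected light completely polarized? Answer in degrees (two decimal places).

θ_B' ≈ 42.52°

The two Brewster angles are complementary: θ_B' = 90° − θ_B = 90° − 47.48° = 42.52°.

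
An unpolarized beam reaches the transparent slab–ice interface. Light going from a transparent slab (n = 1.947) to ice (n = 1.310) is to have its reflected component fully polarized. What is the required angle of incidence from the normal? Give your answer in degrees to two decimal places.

tan θ_B = n₂/n₁ = 1.310/1.947 = 0.6728.
θ_B = arctan(0.6728) = 33.93°.

θ_B ≈ 33.93°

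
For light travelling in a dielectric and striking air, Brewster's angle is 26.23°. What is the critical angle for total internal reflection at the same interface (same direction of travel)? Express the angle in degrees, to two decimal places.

From Brewster, n₂/n₁ = tan θ_B = tan 26.23° = 0.4927.
Then sin θ_c = n₂/n₁ = 0.4927, so θ_c = arcsin 0.4927 = 29.52°.

θ_c ≈ 29.52°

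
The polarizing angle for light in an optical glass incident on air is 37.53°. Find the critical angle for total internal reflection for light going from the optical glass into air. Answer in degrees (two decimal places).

From Brewster, n₂/n₁ = tan θ_B = tan 37.53° = 0.7682.
Then sin θ_c = n₂/n₁ = 0.7682, so θ_c = arcsin 0.7682 = 50.19°.

θ_c ≈ 50.19°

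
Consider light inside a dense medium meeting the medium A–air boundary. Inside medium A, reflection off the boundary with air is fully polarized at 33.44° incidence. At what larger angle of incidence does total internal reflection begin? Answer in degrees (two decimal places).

tan θ_B = n₂/n₁ = tan 33.44° = 0.6604.
Total internal reflection: sin θ_c = n₂/n₁ = 0.6604.
θ_c = arcsin(0.6604) = 41.33°.

θ_c ≈ 41.33°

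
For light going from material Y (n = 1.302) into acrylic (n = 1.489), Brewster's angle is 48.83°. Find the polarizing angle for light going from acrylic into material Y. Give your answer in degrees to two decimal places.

θ_B' ≈ 41.17°

tan θ_B' = n₁/n₂ = 1/tan θ_B, so θ_B' = 90° − θ_B.
θ_B' = 90° − 48.83° = 41.17°.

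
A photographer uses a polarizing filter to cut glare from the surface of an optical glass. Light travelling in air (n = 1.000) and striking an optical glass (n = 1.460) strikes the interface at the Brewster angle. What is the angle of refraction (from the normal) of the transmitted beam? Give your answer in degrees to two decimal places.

θ_B = arctan(n₂/n₁) = arctan(1.460/1.000) = 55.59°.
At Brewster's angle the reflected and refracted rays are perpendicular, so θ_t = 90° − θ_B = 90° − 55.59° = 34.41°.

θ_t ≈ 34.41°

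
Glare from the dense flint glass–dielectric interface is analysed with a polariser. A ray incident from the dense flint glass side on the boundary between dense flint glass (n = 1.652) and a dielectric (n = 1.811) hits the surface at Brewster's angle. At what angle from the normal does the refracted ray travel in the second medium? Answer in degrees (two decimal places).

θ_t ≈ 42.37°

tan θ_B = n₂/n₁ = 1.811/1.652 = 1.0962, so θ_B = 47.63°.
The refracted ray is perpendicular to the reflected ray, so θ_t = 90° − θ_B = 42.37°.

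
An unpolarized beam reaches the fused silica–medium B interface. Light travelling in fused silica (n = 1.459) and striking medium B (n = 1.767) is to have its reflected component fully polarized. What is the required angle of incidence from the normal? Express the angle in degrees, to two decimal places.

Here n₂/n₁ = 1.767/1.459 = 1.2111, and Brewster's law gives tan θ_B = n₂/n₁.
So θ_B = arctan 1.2111 = 50.45°.

θ_B ≈ 50.45°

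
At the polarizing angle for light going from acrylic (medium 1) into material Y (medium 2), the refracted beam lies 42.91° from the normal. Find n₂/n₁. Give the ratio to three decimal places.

At Brewster incidence θ_B = 90° − θ_t = 90° − 42.91° = 47.09°.
tan θ_B = n₂/n₁, so n₂/n₁ = tan 47.09° = 1.076.

n₂/n₁ ≈ 1.076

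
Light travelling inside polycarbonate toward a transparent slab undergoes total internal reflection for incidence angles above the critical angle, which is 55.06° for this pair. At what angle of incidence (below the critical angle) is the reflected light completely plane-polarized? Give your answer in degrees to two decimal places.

θ_B ≈ 39.34°

n₂/n₁ = sin θ_c = sin 55.06° = 0.8198.
tan θ_B equals the same ratio, so θ_B = arctan(0.8198) = 39.34°.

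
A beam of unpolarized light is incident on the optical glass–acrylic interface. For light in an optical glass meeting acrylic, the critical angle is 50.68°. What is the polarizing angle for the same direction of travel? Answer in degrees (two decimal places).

θ_B ≈ 37.73°

At the critical angle sin θ_c = n₂/n₁, giving n₂/n₁ = sin 50.68° = 0.7736.
Then tan θ_B = n₂/n₁ = 0.7736, so θ_B = arctan 0.7736 = 37.73°.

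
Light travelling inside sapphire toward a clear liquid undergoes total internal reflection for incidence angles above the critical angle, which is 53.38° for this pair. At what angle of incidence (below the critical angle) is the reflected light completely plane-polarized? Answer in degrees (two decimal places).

θ_B ≈ 38.75°

sin θ_c = n₂/n₁, so n₂/n₁ = sin 53.38° = 0.8026.
Brewster: tan θ_B = n₂/n₁ = 0.8026.
θ_B = arctan(0.8026) = 38.75°.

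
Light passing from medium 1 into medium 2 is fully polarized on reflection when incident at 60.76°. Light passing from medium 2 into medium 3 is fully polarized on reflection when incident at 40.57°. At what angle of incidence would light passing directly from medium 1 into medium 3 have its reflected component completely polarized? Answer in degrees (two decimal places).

θ_B ≈ 56.82°

Each Brewster angle gives a ratio: n₂/n₁ = tan 60.76° = 1.7864, n₃/n₂ = tan 40.57° = 0.8562.
n₃/n₁ = 1.5295. Then tan θ_B(1→3) = n₃/n₁, so θ_B(1→3) = arctan(1.5295) = 56.82°.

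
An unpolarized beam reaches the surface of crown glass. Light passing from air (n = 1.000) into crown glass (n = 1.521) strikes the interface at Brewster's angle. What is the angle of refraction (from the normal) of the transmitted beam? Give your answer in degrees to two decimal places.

θ_B = arctan(n₂/n₁) = arctan(1.521/1.000) = 56.68°.
The refracted ray is perpendicular to the reflected ray, so θ_t = 90° − θ_B = 33.32°.

θ_t ≈ 33.32°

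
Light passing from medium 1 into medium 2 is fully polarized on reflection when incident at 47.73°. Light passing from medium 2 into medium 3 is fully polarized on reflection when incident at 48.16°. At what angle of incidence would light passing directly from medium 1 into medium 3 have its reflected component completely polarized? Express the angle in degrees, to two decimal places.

tan θ_B(1→2) = n₂/n₁ = tan 47.73° = 1.1001.
tan θ_B(2→3) = n₃/n₂ = tan 48.16° = 1.1169.
n₃/n₁ = 1.2287. Then tan θ_B(1→3) = n₃/n₁, so θ_B(1→3) = arctan(1.2287) = 50.86°.

θ_B ≈ 50.86°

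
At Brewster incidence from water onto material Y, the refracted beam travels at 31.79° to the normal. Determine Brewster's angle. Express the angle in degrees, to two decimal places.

At Brewster's angle the reflected and refracted rays are perpendicular, so θ_B + θ_t = 90°.
So θ_B = 90° − θ_t = 90° − 31.79° = 58.21°.

θ_B ≈ 58.21°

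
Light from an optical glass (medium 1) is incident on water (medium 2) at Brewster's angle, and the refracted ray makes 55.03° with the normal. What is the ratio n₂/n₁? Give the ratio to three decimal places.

θ_B + θ_t = 90°, so θ_B = 90° − 55.03° = 34.97°.
Then n₂/n₁ = tan θ_B = tan 34.97° = 0.699.

n₂/n₁ ≈ 0.699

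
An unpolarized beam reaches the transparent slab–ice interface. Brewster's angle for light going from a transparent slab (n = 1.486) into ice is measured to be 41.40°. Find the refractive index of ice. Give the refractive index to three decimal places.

n ≈ 1.310

Brewster's law: tan θ_B = n₂/n₁ (light incident in a transparent slab, refracted into ice).
n₂ = n₁ tan θ_B = 1.486 × tan 41.40° = 1.310.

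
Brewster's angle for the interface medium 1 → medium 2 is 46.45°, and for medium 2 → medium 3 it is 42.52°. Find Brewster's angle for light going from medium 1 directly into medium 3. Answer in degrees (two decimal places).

Each Brewster angle gives a ratio: n₂/n₁ = tan 46.45° = 1.0519, n₃/n₂ = tan 42.52° = 0.9170.
Multiplying, n₃/n₁ = 1.0519 × 0.9170 = 0.9646, and θ_B(1→3) = arctan 0.9646 = 43.97°.

θ_B ≈ 43.97°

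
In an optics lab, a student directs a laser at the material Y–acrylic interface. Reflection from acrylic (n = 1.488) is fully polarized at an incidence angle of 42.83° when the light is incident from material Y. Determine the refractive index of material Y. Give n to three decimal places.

n ≈ 1.605

Full polarization of the reflected beam means tan θ_B = n₂/n₁, where n₁ is the incident medium (material Y).
n₁ = n₂ / tan θ_B = 1.488 / tan 42.83° = 1.605.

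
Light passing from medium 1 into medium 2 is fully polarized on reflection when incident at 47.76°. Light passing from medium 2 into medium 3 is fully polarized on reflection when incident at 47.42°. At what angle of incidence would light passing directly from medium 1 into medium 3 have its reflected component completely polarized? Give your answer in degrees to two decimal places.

θ_B ≈ 50.16°

tan θ_B(1→2) = n₂/n₁ = tan 47.76° = 1.1013.
tan θ_B(2→3) = n₃/n₂ = tan 47.42° = 1.0883.
Multiplying, n₃/n₁ = 1.1013 × 1.0883 = 1.1985, and θ_B(1→3) = arctan 1.1985 = 50.16°.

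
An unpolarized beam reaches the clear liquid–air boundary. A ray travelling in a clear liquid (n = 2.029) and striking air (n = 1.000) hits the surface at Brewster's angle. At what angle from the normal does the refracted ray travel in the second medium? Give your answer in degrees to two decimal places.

θ_t ≈ 63.76°

First find Brewster's angle: tan θ_B = 1.000/2.029 = 0.4929, giving θ_B = 26.24°.
At Brewster's angle the reflected and refracted rays are perpendicular, so θ_t = 90° − θ_B = 90° − 26.24° = 63.76°.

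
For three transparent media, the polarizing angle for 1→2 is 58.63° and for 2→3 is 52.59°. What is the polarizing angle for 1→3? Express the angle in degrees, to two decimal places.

n₂/n₁ = tan 58.63° = 1.6402 and n₃/n₂ = tan 52.59° = 1.3075.
So n₃/n₁ = (n₂/n₁)(n₃/n₂) = 1.6402 × 1.3075 = 2.1445.
θ_B(1→3) = arctan(2.1445) = 65.00°.

θ_B ≈ 65.00°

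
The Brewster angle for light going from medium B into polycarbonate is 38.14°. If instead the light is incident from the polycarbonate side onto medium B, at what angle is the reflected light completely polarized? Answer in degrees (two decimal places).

θ_B' ≈ 51.86°

Reversing the direction swaps n₁ and n₂, so tan θ_B' = 1/tan θ_B and θ_B' = 90° − θ_B.
Hence θ_B' = 90° − 38.14° = 51.86°.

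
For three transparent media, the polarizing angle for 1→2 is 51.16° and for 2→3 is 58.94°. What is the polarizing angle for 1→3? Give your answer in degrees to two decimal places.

θ_B ≈ 64.13°

n₂/n₁ = tan 51.16° = 1.2420 and n₃/n₂ = tan 58.94° = 1.6603.
So n₃/n₁ = (n₂/n₁)(n₃/n₂) = 1.2420 × 1.6603 = 2.0621.
θ_B(1→3) = arctan(2.0621) = 64.13°.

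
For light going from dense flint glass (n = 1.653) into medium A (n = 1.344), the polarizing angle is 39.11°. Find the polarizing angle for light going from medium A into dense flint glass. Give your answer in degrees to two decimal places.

tan θ_B' = n₁/n₂ = 1/tan θ_B, so θ_B' = 90° − θ_B.
θ_B' = 90° − 39.11° = 50.89°.

θ_B' ≈ 50.89°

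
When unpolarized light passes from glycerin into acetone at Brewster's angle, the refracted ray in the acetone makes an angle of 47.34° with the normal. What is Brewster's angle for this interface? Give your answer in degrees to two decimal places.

Brewster's condition makes the reflected and refracted beams perpendicular: θ_B + θ_t = 90°.
θ_B = 90° − 47.34° = 42.66°.

θ_B ≈ 42.66°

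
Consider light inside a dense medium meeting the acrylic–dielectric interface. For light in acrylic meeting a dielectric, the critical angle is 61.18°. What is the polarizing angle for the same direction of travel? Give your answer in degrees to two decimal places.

At the critical angle sin θ_c = n₂/n₁, giving n₂/n₁ = sin 61.18° = 0.8761.
Then tan θ_B = n₂/n₁ = 0.8761, so θ_B = arctan 0.8761 = 41.22°.

θ_B ≈ 41.22°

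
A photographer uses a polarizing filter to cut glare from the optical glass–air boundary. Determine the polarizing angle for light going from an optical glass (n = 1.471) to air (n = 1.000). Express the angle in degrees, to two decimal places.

tan θ_B = n₂/n₁ = 1.000/1.471 = 0.6798.
θ_B = arctan(0.6798) = 34.21°.

θ_B ≈ 34.21°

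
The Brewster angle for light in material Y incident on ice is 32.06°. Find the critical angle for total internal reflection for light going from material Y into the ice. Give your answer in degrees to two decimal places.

θ_c ≈ 38.78°

tan θ_B = n₂/n₁ = tan 32.06° = 0.6263.
Total internal reflection: sin θ_c = n₂/n₁ = 0.6263.
θ_c = arcsin(0.6263) = 38.78°.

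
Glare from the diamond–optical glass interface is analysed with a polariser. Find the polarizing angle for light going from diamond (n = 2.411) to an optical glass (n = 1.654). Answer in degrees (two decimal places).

θ_B ≈ 34.45°

tan θ_B = n₂/n₁ = 1.654/2.411 = 0.6860. Taking the arctangent, θ_B = 34.45°.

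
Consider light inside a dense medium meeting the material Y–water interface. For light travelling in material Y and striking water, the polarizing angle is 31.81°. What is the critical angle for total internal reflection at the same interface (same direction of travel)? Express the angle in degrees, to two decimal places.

θ_c ≈ 38.34°

tan θ_B = n₂/n₁ = tan 31.81° = 0.6203.
Total internal reflection: sin θ_c = n₂/n₁ = 0.6203.
θ_c = arcsin(0.6203) = 38.34°.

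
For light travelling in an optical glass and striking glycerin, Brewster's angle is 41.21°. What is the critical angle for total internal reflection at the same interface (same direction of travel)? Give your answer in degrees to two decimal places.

θ_c ≈ 61.13°

n₂/n₁ = tan 41.21° = 0.8757; the critical angle satisfies sin θ_c = n₂/n₁.
θ_c = arcsin(0.8757) = 61.13°.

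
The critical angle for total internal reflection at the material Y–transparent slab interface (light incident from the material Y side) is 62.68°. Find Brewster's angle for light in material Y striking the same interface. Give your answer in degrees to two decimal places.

n₂/n₁ = sin θ_c = sin 62.68° = 0.8885.
tan θ_B equals the same ratio, so θ_B = arctan(0.8885) = 41.62°.

θ_B ≈ 41.62°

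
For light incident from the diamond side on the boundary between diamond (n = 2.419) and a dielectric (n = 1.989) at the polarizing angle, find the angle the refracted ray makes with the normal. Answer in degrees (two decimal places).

θ_t ≈ 50.57°

θ_B = arctan(n₂/n₁) = arctan(1.989/2.419) = 39.43°.
At Brewster's angle the reflected and refracted rays are perpendicular, so θ_t = 90° − θ_B = 90° − 39.43° = 50.57°.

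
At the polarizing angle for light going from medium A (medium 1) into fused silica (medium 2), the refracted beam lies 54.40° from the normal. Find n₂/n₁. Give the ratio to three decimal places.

n₂/n₁ ≈ 0.716

At Brewster incidence θ_B = 90° − θ_t = 90° − 54.40° = 35.60°.
tan θ_B = n₂/n₁, so n₂/n₁ = tan 35.60° = 0.716.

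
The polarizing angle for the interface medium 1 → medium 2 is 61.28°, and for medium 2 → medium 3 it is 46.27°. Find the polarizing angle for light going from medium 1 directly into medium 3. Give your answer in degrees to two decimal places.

tan θ_B(1→2) = n₂/n₁ = tan 61.28° = 1.8250.
tan θ_B(2→3) = n₃/n₂ = tan 46.27° = 1.0453.
So n₃/n₁ = (n₂/n₁)(n₃/n₂) = 1.8250 × 1.0453 = 1.9078.
θ_B(1→3) = arctan(1.9078) = 62.34°.

θ_B ≈ 62.34°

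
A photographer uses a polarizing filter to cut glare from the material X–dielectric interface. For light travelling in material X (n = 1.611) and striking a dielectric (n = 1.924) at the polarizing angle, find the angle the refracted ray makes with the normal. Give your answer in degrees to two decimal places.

θ_t ≈ 39.94°

θ_B = arctan(n₂/n₁) = arctan(1.924/1.611) = 50.06°.
At Brewster's angle the reflected and refracted rays are perpendicular, so θ_t = 90° − θ_B = 90° − 50.06° = 39.94°.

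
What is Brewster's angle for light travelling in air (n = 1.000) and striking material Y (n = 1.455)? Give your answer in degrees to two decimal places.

θ_B ≈ 55.50°

At Brewster's angle the reflected and refracted rays are perpendicular, which with Snell's law gives tan θ_B = n₂/n₁.
Here n₂/n₁ = 1.455/1.000 = 1.4550, and Brewster's law gives tan θ_B = n₂/n₁.
So θ_B = arctan 1.4550 = 55.50°.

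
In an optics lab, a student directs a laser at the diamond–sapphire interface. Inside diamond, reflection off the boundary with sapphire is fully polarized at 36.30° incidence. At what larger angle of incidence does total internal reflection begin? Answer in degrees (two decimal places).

θ_c ≈ 47.27°

From Brewster, n₂/n₁ = tan θ_B = tan 36.30° = 0.7346.
Then sin θ_c = n₂/n₁ = 0.7346, so θ_c = arcsin 0.7346 = 47.27°.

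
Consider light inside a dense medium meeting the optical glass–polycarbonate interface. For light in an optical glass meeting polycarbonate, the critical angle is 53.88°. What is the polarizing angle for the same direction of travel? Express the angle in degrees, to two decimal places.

θ_B ≈ 38.93°

At the critical angle sin θ_c = n₂/n₁, giving n₂/n₁ = sin 53.88° = 0.8078.
Then tan θ_B = n₂/n₁ = 0.8078, so θ_B = arctan 0.8078 = 38.93°.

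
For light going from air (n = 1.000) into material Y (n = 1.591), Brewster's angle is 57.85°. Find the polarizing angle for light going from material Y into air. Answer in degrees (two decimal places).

Reversing the direction swaps n₁ and n₂, so tan θ_B' = 1/tan θ_B and θ_B' = 90° − θ_B.
Hence θ_B' = 90° − 57.85° = 32.15°.

θ_B' ≈ 32.15°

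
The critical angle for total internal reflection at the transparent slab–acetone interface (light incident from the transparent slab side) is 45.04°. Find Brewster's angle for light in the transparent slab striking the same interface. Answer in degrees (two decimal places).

θ_B ≈ 35.28°

sin θ_c = n₂/n₁, so n₂/n₁ = sin 45.04° = 0.7076.
Brewster: tan θ_B = n₂/n₁ = 0.7076.
θ_B = arctan(0.7076) = 35.28°.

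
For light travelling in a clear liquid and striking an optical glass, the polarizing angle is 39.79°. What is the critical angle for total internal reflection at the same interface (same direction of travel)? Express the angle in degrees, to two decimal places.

n₂/n₁ = tan 39.79° = 0.8329; the critical angle satisfies sin θ_c = n₂/n₁.
θ_c = arcsin(0.8329) = 56.39°.

θ_c ≈ 56.39°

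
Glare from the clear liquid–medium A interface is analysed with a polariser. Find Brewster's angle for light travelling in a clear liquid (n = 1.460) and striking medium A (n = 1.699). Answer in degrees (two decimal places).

Here n₂/n₁ = 1.699/1.460 = 1.1637, and Brewster's law gives tan θ_B = n₂/n₁.
So θ_B = arctan 1.1637 = 49.33°.

θ_B ≈ 49.33°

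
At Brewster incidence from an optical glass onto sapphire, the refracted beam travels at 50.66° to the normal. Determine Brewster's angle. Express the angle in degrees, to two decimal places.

θ_B ≈ 39.34°

Since the reflected and refracted rays are at right angles at the polarizing angle, θ_B + θ_t = 90°.
So θ_B = 90° − θ_t = 90° − 50.66° = 39.34°.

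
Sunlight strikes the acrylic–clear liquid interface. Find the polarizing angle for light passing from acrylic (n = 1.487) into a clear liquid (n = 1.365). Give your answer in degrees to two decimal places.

θ_B ≈ 42.55°

Brewster's condition: tan θ_B = n₂/n₁ = 1.365/1.487 = 0.9180. Taking the arctangent, θ_B = 42.55°.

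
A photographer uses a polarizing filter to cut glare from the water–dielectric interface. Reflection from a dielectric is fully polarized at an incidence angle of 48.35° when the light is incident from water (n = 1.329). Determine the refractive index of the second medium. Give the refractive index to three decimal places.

n ≈ 1.494

At Brewster's angle, tan θ_B = n₂/n₁ with n₁ on the incident side (water) and n₂ on the transmitted side (a dielectric).
n₂ = n₁ tan θ_B = 1.329 × tan 48.35° = 1.494.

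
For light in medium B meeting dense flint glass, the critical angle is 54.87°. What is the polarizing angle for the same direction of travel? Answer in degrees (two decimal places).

θ_B ≈ 39.28°

n₂/n₁ = sin θ_c = sin 54.87° = 0.8178.
tan θ_B equals the same ratio, so θ_B = arctan(0.8178) = 39.28°.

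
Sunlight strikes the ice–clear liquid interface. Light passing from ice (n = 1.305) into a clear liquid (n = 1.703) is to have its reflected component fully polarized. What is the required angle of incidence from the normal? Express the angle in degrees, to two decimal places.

θ_B ≈ 52.54°

The reflected p-component vanishes when tan θ_B = n₂/n₁.
Here n₂/n₁ = 1.703/1.305 = 1.3050, and Brewster's law gives tan θ_B = n₂/n₁.
So θ_B = arctan 1.3050 = 52.54°.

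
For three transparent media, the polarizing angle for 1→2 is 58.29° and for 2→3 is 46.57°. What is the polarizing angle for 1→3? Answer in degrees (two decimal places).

n₂/n₁ = tan 58.29° = 1.6185 and n₃/n₂ = tan 46.57° = 1.0564.
n₃/n₁ = 1.7097. Then tan θ_B(1→3) = n₃/n₁, so θ_B(1→3) = arctan(1.7097) = 59.68°.

θ_B ≈ 59.68°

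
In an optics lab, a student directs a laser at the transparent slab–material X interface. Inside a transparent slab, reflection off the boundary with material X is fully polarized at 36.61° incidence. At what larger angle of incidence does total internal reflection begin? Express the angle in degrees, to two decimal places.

θ_c ≈ 47.98°

From Brewster, n₂/n₁ = tan θ_B = tan 36.61° = 0.7429.
Then sin θ_c = n₂/n₁ = 0.7429, so θ_c = arcsin 0.7429 = 47.98°.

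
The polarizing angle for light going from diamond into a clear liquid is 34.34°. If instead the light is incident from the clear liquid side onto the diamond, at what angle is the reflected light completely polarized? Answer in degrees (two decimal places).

tan θ_B' = n₁/n₂ = 1/tan θ_B, so θ_B' = 90° − θ_B.
θ_B' = 90° − 34.34° = 55.66°.

θ_B' ≈ 55.66°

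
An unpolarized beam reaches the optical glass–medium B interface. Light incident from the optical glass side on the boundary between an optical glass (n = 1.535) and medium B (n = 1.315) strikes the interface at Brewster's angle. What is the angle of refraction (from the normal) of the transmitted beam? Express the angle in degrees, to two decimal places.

θ_t ≈ 49.41°

tan θ_B = n₂/n₁ = 1.315/1.535 = 0.8567, so θ_B = 40.59°.
The refracted ray is perpendicular to the reflected ray, so θ_t = 90° − θ_B = 49.41°.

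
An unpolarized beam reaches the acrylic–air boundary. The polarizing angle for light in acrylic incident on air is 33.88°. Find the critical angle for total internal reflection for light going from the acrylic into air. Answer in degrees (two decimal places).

θ_c ≈ 42.18°

tan θ_B = n₂/n₁ = tan 33.88° = 0.6715.
Total internal reflection: sin θ_c = n₂/n₁ = 0.6715.
θ_c = arcsin(0.6715) = 42.18°.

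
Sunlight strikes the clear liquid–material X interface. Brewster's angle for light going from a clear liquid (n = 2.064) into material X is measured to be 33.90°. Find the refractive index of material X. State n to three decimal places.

Full polarization of the reflected beam means tan θ_B = n₂/n₁, where n₁ is the incident medium (a clear liquid).
n₂ = n₁ tan θ_B = 2.064 × tan 33.90° = 1.387.

n ≈ 1.387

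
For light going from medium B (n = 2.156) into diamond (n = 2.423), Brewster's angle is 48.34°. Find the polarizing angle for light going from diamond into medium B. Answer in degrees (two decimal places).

tan θ_B' = n₁/n₂ = 1/tan θ_B, so θ_B' = 90° − θ_B.
θ_B' = 90° − 48.34° = 41.66°.

θ_B' ≈ 41.66°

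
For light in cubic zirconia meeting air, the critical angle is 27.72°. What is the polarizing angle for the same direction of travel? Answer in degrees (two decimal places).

sin θ_c = n₂/n₁, so n₂/n₁ = sin 27.72° = 0.4652.
Brewster: tan θ_B = n₂/n₁ = 0.4652.
θ_B = arctan(0.4652) = 24.95°.

θ_B ≈ 24.95°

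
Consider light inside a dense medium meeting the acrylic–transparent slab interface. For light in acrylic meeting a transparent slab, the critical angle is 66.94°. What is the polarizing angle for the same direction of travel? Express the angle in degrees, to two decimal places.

θ_B ≈ 42.62°

n₂/n₁ = sin θ_c = sin 66.94° = 0.9201.
tan θ_B equals the same ratio, so θ_B = arctan(0.9201) = 42.62°.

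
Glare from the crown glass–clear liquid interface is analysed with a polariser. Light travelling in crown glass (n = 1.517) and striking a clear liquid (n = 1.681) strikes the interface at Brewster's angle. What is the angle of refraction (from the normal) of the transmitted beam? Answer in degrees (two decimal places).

θ_t ≈ 42.06°

tan θ_B = n₂/n₁ = 1.681/1.517 = 1.1081, so θ_B = 47.94°.
The refracted ray is perpendicular to the reflected ray, so θ_t = 90° − θ_B = 42.06°.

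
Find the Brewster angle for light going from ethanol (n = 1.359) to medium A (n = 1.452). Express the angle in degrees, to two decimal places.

Here n₂/n₁ = 1.452/1.359 = 1.0684, and Brewster's law gives tan θ_B = n₂/n₁.
θ_B = arctan(1.0684) = 46.89°.

θ_B ≈ 46.89°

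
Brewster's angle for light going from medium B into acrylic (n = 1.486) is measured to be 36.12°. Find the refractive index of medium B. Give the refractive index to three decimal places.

n ≈ 2.036

Full polarization of the reflected beam means tan θ_B = n₂/n₁, where n₁ is the incident medium (medium B).
n₁ = n₂ / tan θ_B = 1.486 / tan 36.12° = 2.036.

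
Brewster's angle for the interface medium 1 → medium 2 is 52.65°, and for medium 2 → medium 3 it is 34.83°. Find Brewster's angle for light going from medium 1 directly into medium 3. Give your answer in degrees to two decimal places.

n₂/n₁ = tan 52.65° = 1.3103 and n₃/n₂ = tan 34.83° = 0.6958.
n₃/n₁ = 0.9117. Then tan θ_B(1→3) = n₃/n₁, so θ_B(1→3) = arctan(0.9117) = 42.36°.

θ_B ≈ 42.36°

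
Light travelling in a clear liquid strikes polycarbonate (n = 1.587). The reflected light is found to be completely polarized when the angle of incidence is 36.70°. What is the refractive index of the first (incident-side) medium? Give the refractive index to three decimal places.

Brewster's law: tan θ_B = n₂/n₁ (light incident in a clear liquid, refracted into polycarbonate).
n₁ = n₂ / tan θ_B = 1.587 / tan 36.70° = 2.129.

n ≈ 2.129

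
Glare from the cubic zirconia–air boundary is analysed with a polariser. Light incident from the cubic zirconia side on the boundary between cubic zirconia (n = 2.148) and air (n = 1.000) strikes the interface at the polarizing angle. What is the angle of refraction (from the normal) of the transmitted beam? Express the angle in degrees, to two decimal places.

θ_t ≈ 65.04°

First find Brewster's angle: tan θ_B = 1.000/2.148 = 0.4655, giving θ_B = 24.96°.
At Brewster's angle the reflected and refracted rays are perpendicular, so θ_t = 90° − θ_B = 90° − 24.96° = 65.04°.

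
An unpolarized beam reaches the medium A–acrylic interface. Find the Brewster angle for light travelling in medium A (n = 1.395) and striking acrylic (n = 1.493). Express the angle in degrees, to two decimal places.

θ_B ≈ 46.94°

tan θ_B = n₂/n₁ = 1.493/1.395 = 1.0703. Taking the arctangent, θ_B = 46.94°.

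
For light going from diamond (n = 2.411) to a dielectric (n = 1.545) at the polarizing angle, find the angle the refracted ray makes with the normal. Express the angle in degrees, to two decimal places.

tan θ_B = n₂/n₁ = 1.545/2.411 = 0.6408, so θ_B = 32.65°.
The refracted ray is perpendicular to the reflected ray, so θ_t = 90° − θ_B = 57.35°.

θ_t ≈ 57.35°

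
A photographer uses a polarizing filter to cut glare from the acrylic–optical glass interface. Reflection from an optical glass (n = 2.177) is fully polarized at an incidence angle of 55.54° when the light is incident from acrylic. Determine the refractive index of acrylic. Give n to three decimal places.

Full polarization of the reflected beam means tan θ_B = n₂/n₁, where n₁ is the incident medium (acrylic).
n₁ = n₂ / tan θ_B = 2.177 / tan 55.54° = 1.494.

n ≈ 1.494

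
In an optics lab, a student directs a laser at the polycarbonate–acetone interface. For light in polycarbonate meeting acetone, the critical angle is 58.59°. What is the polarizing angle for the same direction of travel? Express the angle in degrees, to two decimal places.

θ_B ≈ 40.48°

At the critical angle sin θ_c = n₂/n₁, giving n₂/n₁ = sin 58.59° = 0.8535.
Then tan θ_B = n₂/n₁ = 0.8535, so θ_B = arctan 0.8535 = 40.48°.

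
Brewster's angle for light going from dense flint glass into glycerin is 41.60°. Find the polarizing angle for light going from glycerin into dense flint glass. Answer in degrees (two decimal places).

θ_B' ≈ 48.40°

The two Brewster angles are complementary: θ_B' = 90° − θ_B = 90° − 41.60° = 48.40°.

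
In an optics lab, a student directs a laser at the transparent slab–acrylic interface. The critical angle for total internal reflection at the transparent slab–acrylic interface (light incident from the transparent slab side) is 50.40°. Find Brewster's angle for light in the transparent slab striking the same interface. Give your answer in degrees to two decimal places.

At the critical angle sin θ_c = n₂/n₁, giving n₂/n₁ = sin 50.40° = 0.7705.
Then tan θ_B = n₂/n₁ = 0.7705, so θ_B = arctan 0.7705 = 37.61°.

θ_B ≈ 37.61°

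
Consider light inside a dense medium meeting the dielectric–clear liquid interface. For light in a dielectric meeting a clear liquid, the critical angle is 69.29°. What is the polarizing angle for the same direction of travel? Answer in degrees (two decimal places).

At the critical angle sin θ_c = n₂/n₁, giving n₂/n₁ = sin 69.29° = 0.9354.
Then tan θ_B = n₂/n₁ = 0.9354, so θ_B = arctan 0.9354 = 43.09°.

θ_B ≈ 43.09°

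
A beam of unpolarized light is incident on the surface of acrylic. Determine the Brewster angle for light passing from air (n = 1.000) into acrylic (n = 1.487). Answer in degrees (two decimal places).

Here n₂/n₁ = 1.487/1.000 = 1.4870, and Brewster's law gives tan θ_B = n₂/n₁.
So θ_B = arctan 1.4870 = 56.08°.

θ_B ≈ 56.08°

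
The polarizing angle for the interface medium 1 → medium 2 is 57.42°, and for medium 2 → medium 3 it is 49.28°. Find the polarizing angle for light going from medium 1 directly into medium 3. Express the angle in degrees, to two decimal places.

n₂/n₁ = tan 57.42° = 1.5649 and n₃/n₂ = tan 49.28° = 1.1618.
So n₃/n₁ = (n₂/n₁)(n₃/n₂) = 1.5649 × 1.1618 = 1.8180.
θ_B(1→3) = arctan(1.8180) = 61.19°.

θ_B ≈ 61.19°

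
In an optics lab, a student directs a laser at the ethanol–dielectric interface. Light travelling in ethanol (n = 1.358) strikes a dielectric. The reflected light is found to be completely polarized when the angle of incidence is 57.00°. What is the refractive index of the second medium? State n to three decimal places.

Full polarization of the reflected beam means tan θ_B = n₂/n₁, where n₁ is the incident medium (ethanol).
n₂ = n₁ tan θ_B = 1.358 × tan 57.00° = 2.091.

n ≈ 2.091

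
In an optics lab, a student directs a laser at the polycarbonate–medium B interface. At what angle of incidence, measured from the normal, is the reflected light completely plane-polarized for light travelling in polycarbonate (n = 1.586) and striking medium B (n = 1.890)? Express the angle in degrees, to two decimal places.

tan θ_B = n₂/n₁ = 1.890/1.586 = 1.1917. Taking the arctangent, θ_B = 50.00°.

θ_B ≈ 50.00°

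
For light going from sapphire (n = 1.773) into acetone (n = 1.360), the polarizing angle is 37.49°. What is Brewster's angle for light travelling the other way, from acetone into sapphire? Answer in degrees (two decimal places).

θ_B' ≈ 52.51°

The two Brewster angles are complementary: θ_B' = 90° − θ_B = 90° − 37.49° = 52.51°.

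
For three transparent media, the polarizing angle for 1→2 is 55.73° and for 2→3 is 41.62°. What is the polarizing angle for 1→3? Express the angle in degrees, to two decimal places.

θ_B ≈ 52.51°

Each Brewster angle gives a ratio: n₂/n₁ = tan 55.73° = 1.4676, n₃/n₂ = tan 41.62° = 0.8885.
Multiplying, n₃/n₁ = 1.4676 × 0.8885 = 1.3039, and θ_B(1→3) = arctan 1.3039 = 52.51°.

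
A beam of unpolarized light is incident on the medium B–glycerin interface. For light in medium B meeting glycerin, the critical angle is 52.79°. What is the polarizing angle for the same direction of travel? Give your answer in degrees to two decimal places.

θ_B ≈ 38.53°

n₂/n₁ = sin θ_c = sin 52.79° = 0.7964.
tan θ_B equals the same ratio, so θ_B = arctan(0.7964) = 38.53°.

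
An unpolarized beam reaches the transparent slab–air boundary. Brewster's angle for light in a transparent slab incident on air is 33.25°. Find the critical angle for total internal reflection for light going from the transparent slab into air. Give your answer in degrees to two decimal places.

From Brewster, n₂/n₁ = tan θ_B = tan 33.25° = 0.6556.
Then sin θ_c = n₂/n₁ = 0.6556, so θ_c = arcsin 0.6556 = 40.97°.

θ_c ≈ 40.97°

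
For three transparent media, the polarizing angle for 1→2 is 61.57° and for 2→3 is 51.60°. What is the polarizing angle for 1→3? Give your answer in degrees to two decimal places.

θ_B ≈ 66.78°

tan θ_B(1→2) = n₂/n₁ = tan 61.57° = 1.8471.
tan θ_B(2→3) = n₃/n₂ = tan 51.60° = 1.2617.
n₃/n₁ = 2.3305. Then tan θ_B(1→3) = n₃/n₁, so θ_B(1→3) = arctan(2.3305) = 66.78°.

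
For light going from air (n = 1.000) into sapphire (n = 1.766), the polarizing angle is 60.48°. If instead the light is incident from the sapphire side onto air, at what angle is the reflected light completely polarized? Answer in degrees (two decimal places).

θ_B' ≈ 29.52°

tan θ_B' = n₁/n₂ = 1/tan θ_B, so θ_B' = 90° − θ_B.
θ_B' = 90° − 60.48° = 29.52°.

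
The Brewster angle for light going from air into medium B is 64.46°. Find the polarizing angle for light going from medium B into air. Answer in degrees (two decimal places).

tan θ_B' = n₁/n₂ = 1/tan θ_B, so θ_B' = 90° − θ_B.
θ_B' = 90° − 64.46° = 25.54°.

θ_B' ≈ 25.54°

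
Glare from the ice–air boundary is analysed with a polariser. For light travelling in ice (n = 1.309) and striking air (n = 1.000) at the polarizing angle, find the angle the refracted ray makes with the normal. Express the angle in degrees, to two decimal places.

θ_t ≈ 52.62°

tan θ_B = n₂/n₁ = 1.000/1.309 = 0.7639, so θ_B = 37.38°.
Since θ_B + θ_t = 90° at Brewster incidence, θ_t = 90° − 37.38° = 52.62°.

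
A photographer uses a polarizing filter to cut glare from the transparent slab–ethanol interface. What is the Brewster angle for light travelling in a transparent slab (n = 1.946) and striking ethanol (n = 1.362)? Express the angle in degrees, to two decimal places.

tan θ_B = n₂/n₁ = 1.362/1.946 = 0.6999.
So θ_B = arctan 0.6999 = 34.99°.

θ_B ≈ 34.99°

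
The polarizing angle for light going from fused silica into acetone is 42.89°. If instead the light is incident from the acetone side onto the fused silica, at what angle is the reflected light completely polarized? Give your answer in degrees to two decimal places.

θ_B' ≈ 47.11°

tan θ_B' = n₁/n₂ = 1/tan θ_B, so θ_B' = 90° − θ_B.
θ_B' = 90° − 42.89° = 47.11°.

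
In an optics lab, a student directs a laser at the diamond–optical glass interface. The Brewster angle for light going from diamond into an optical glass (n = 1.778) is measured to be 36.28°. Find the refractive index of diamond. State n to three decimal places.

n ≈ 2.422

At the Brewster angle, tan θ_B = n₂/n₁ with n₁ on the incident side (diamond) and n₂ on the transmitted side (an optical glass).
n₁ = n₂ / tan θ_B = 1.778 / tan 36.28° = 2.422.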